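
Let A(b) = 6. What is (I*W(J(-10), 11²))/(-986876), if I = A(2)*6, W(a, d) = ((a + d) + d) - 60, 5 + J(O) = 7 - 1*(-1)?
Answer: -1665/246719 ≈ -0.0067486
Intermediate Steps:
J(O) = 3 (J(O) = -5 + (7 - 1*(-1)) = -5 + (7 + 1) = -5 + 8 = 3)
W(a, d) = -60 + a + 2*d (W(a, d) = (a + 2*d) - 60 = -60 + a + 2*d)
I = 36 (I = 6*6 = 36)
(I*W(J(-10), 11²))/(-986876) = (36*(-60 + 3 + 2*11²))/(-986876) = (36*(-60 + 3 + 2*121))*(-1/986876) = (36*(-60 + 3 + 242))*(-1/986876) = (36*185)*(-1/986876) = 6660*(-1/986876) = -1665/246719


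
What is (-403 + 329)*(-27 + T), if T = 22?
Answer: 370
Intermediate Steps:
(-403 + 329)*(-27 + T) = (-403 + 329)*(-27 + 22) = -74*(-5) = 370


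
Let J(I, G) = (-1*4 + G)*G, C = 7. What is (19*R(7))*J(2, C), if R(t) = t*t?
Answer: 19551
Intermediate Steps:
R(t) = t**2
J(I, G) = G*(-4 + G) (J(I, G) = (-4 + G)*G = G*(-4 + G))
(19*R(7))*J(2, C) = (19*7**2)*(7*(-4 + 7)) = (19*49)*(7*3) = 931*21 = 19551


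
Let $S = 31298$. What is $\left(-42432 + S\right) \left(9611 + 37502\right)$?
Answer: $-524556142$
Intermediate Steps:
$\left(-42432 + S\right) \left(9611 + 37502\right) = \left(-42432 + 31298\right) \left(9611 + 37502\right) = \left(-11134\right) 47113 = -524556142$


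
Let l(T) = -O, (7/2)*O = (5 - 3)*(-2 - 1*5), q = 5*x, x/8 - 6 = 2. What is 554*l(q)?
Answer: 2216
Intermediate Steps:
x = 64 (x = 48 + 8*2 = 48 + 16 = 64)
q = 320 (q = 5*64 = 320)
O = -4 (O = 2*((5 - 3)*(-2 - 1*5))/7 = 2*(2*(-2 - 5))/7 = 2*(2*(-7))/7 = (2/7)*(-14) = -4)
l(T) = 4 (l(T) = -1*(-4) = 4)
554*l(q) = 554*4 = 2216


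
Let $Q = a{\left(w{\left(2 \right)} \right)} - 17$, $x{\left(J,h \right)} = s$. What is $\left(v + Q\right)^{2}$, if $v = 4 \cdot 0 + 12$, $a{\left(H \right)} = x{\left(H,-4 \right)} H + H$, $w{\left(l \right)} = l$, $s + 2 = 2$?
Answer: $9$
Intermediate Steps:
$s = 0$ ($s = -2 + 2 = 0$)
$x{\left(J,h \right)} = 0$
$a{\left(H \right)} = H$ ($a{\left(H \right)} = 0 H + H = 0 + H = H$)
$Q = -15$ ($Q = 2 - 17 = -15$)
$v = 12$ ($v = 0 + 12 = 12$)
$\left(v + Q\right)^{2} = \left(12 - 15\right)^{2} = \left(-3\right)^{2} = 9$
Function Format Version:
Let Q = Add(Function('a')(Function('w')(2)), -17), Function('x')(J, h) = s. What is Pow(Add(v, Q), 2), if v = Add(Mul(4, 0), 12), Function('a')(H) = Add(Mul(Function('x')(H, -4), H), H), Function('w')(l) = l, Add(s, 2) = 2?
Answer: 9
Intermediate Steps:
s = 0 (s = Add(-2, 2) = 0)
Function('x')(J, h) = 0
Function('a')(H) = H (Function('a')(H) = Add(Mul(0, H), H) = Add(0, H) = H)
Q = -15 (Q = Add(2, -17) = -15)
v = 12 (v = Add(0, 12) = 12)
Pow(Add(v, Q), 2) = Pow(Add(12, -15), 2) = Pow(-3, 2) = 9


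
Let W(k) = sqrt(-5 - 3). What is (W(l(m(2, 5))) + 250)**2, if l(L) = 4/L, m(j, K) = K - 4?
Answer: 62492 + 1000*I*sqrt(2) ≈ 62492.0 + 1414.2*I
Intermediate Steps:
m(j, K) = -4 + K
W(k) = 2*I*sqrt(2) (W(k) = sqrt(-8) = 2*I*sqrt(2))
(W(l(m(2, 5))) + 250)**2 = (2*I*sqrt(2) + 250)**2 = (250 + 2*I*sqrt(2))**2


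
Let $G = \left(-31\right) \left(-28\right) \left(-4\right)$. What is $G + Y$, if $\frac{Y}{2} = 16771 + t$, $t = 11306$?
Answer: $52682$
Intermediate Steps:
$G = -3472$ ($G = 868 \left(-4\right) = -3472$)
$Y = 56154$ ($Y = 2 \left(16771 + 11306\right) = 2 \cdot 28077 = 56154$)
$G + Y = -3472 + 56154 = 52682$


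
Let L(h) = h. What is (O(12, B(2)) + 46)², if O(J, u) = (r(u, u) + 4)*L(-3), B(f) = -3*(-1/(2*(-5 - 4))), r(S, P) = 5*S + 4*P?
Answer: 5929/4 ≈ 1482.3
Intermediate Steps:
r(S, P) = 4*P + 5*S
B(f) = -⅙ (B(f) = -3/((-2*(-9))) = -3/18 = -3*1/18 = -⅙)
O(J, u) = -12 - 27*u (O(J, u) = ((4*u + 5*u) + 4)*(-3) = (9*u + 4)*(-3) = (4 + 9*u)*(-3) = -12 - 27*u)
(O(12, B(2)) + 46)² = ((-12 - 27*(-⅙)) + 46)² = ((-12 + 9/2) + 46)² = (-15/2 + 46)² = (77/2)² = 5929/4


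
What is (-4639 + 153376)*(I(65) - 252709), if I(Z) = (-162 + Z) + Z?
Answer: -37591938117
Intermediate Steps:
I(Z) = -162 + 2*Z
(-4639 + 153376)*(I(65) - 252709) = (-4639 + 153376)*((-162 + 2*65) - 252709) = 148737*((-162 + 130) - 252709) = 148737*(-32 - 252709) = 148737*(-252741) = -37591938117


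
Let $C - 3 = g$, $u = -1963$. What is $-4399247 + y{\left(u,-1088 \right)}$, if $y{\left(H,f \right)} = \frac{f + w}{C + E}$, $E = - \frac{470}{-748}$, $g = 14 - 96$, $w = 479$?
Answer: $- \frac{128946101051}{29311} \approx -4.3992 \cdot 10^{6}$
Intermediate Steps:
$g = -82$ ($g = 14 - 96 = -82$)
$C = -79$ ($C = 3 - 82 = -79$)
$E = \frac{235}{374}$ ($E = \left(-470\right) \left(- \frac{1}{748}\right) = \frac{235}{374} \approx 0.62834$)
$y{\left(H,f \right)} = - \frac{179146}{29311} - \frac{374 f}{29311}$ ($y{\left(H,f \right)} = \frac{f + 479}{-79 + \frac{235}{374}} = \frac{479 + f}{- \frac{29311}{374}} = \left(479 + f\right) \left(- \frac{374}{29311}\right) = - \frac{179146}{29311} - \frac{374 f}{29311}$)
$-4399247 + y{\left(u,-1088 \right)} = -4399247 - - \frac{227766}{29311} = -4399247 + \left(- \frac{179146}{29311} + \frac{406912}{29311}\right) = -4399247 + \frac{227766}{29311} = - \frac{128946101051}{29311}$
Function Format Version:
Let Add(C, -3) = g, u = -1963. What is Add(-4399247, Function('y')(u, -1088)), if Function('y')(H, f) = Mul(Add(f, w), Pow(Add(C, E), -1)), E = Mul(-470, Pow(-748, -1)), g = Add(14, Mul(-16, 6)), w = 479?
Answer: Rational(-128946101051, 29311) ≈ -4.3992e+6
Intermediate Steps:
g = -82 (g = Add(14, -96) = -82)
C = -79 (C = Add(3, -82) = -79)
E = Rational(235, 374) (E = Mul(-470, Rational(-1, 748)) = Rational(235, 374) ≈ 0.62834)
Function('y')(H, f) = Add(Rational(-179146, 29311), Mul(Rational(-374, 29311), f)) (Function('y')(H, f) = Mul(Add(f, 479), Pow(Add(-79, Rational(235, 374)), -1)) = Mul(Add(479, f), Pow(Rational(-29311, 374), -1)) = Mul(Add(479, f), Rational(-374, 29311)) = Add(Rational(-179146, 29311), Mul(Rational(-374, 29311), f)))
Add(-4399247, Function('y')(u, -1088)) = Add(-4399247, Add(Rational(-179146, 29311), Mul(Rational(-374, 29311), -1088))) = Add(-4399247, Add(Rational(-179146, 29311), Rational(406912, 29311))) = Add(-4399247, Rational(227766, 29311)) = Rational(-128946101051, 29311)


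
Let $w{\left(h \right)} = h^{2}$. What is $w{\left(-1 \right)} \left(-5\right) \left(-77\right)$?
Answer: $385$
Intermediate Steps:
$w{\left(-1 \right)} \left(-5\right) \left(-77\right) = \left(-1\right)^{2} \left(-5\right) \left(-77\right) = 1 \left(-5\right) \left(-77\right) = \left(-5\right) \left(-77\right) = 385$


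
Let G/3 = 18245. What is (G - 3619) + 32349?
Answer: 83465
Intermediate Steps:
G = 54735 (G = 3*18245 = 54735)
(G - 3619) + 32349 = (54735 - 3619) + 32349 = 51116 + 32349 = 83465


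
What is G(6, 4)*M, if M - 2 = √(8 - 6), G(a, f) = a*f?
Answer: 48 + 24*√2 ≈ 81.941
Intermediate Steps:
M = 2 + √2 (M = 2 + √(8 - 6) = 2 + √2 ≈ 3.4142)
G(6, 4)*M = (6*4)*(2 + √2) = 24*(2 + √2) = 48 + 24*√2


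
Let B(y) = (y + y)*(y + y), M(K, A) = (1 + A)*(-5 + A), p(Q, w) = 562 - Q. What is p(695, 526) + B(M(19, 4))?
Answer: -33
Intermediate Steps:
B(y) = 4*y² (B(y) = (2*y)*(2*y) = 4*y²)
p(695, 526) + B(M(19, 4)) = (562 - 1*695) + 4*(-5 + 4² - 4*4)² = (562 - 695) + 4*(-5 + 16 - 16)² = -133 + 4*(-5)² = -133 + 4*25 = -133 + 100 = -33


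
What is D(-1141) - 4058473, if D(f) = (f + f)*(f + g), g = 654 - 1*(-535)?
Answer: -4168009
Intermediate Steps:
g = 1189 (g = 654 + 535 = 1189)
D(f) = 2*f*(1189 + f) (D(f) = (f + f)*(f + 1189) = (2*f)*(1189 + f) = 2*f*(1189 + f))
D(-1141) - 4058473 = 2*(-1141)*(1189 - 1141) - 4058473 = 2*(-1141)*48 - 4058473 = -109536 - 4058473 = -4168009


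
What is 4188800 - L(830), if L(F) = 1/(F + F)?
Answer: 6953407999/1660 ≈ 4.1888e+6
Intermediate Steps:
L(F) = 1/(2*F)
4188800 - L(830) = 4188800 - 1/(2*830) = 4188800 - 1*1/1660 = 4188800 - 1/1660 = 6953407999/1660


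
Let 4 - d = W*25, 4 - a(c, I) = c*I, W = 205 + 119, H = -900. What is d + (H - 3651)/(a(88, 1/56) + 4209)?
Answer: -238701937/29480 ≈ -8097.1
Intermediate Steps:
W = 324
a(c, I) = 4 - I*c (a(c, I) = 4 - c*I = 4 - I*c)
d = -8096 (d = 4 - 324*25 = 4 - 1*8100 = 4 - 8100 = -8096)
d + (H - 3651)/(a(88, 1/56) + 4209) = -8096 + (-900 - 3651)/((4 - 1*88/56) + 4209) = -8096 - 4551/((4 - 1*1/56*88) + 4209) = -8096 - 4551/((4 - 11/7) + 4209) = -8096 - 4551/(17/7 + 4209) = -8096 - 4551/29480/7 = -8096 - 4551*7/29480 = -8096 - 31857/29480 = -238701937/29480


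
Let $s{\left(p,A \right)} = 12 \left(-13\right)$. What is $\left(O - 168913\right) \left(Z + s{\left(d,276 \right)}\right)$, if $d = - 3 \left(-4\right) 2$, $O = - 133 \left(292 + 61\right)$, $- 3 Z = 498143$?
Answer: $35877055894$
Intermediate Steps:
$Z = - \frac{498143}{3}$ ($Z = \left(- \frac{1}{3}\right) 498143 = - \frac{498143}{3} \approx -1.6605 \cdot 10^{5}$)
$O = -46949$ ($O = \left(-133\right) 353 = -46949$)
$d = 24$ ($d = - \left(-12\right) 2 = \left(-1\right) \left(-24\right) = 24$)
$s{\left(p,A \right)} = -156$
$\left(O - 168913\right) \left(Z + s{\left(d,276 \right)}\right) = \left(-46949 - 168913\right) \left(- \frac{498143}{3} - 156\right) = \left(-215862\right) \left(- \frac{498611}{3}\right) = 35877055894$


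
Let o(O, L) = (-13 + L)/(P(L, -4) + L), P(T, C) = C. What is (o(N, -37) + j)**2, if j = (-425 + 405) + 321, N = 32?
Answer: 153536881/1681 ≈ 91337.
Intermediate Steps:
o(O, L) = (-13 + L)/(-4 + L)
j = 301 (j = -20 + 321 = 301)
(o(N, -37) + j)**2 = ((-13 - 37)/(-4 - 37) + 301)**2 = (-50/(-41) + 301)**2 = (-1/41*(-50) + 301)**2 = (50/41 + 301)**2 = (12391/41)**2 = 153536881/1681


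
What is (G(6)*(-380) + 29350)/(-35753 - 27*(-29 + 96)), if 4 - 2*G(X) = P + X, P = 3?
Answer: -15150/18781 ≈ -0.80667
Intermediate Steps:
G(X) = ½ - X/2 (G(X) = 2 - (3 + X)/2 = 2 + (-3/2 - X/2) = ½ - X/2)
(G(6)*(-380) + 29350)/(-35753 - 27*(-29 + 96)) = ((½ - ½*6)*(-380) + 29350)/(-35753 - 27*(-29 + 96)) = ((½ - 3)*(-380) + 29350)/(-35753 - 27*67) = (-5/2*(-380) + 29350)/(-35753 - 1809) = (950 + 29350)/(-37562) = 30300*(-1/37562) = -15150/18781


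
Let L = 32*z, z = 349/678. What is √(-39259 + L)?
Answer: I*√4509790563/339 ≈ 198.1*I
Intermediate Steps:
z = 349/678 (z = 349*(1/678) = 349/678 ≈ 0.51475)
L = 5584/339 (L = 32*(349/678) = 5584/339 ≈ 16.472)
√(-39259 + L) = √(-39259 + 5584/339) = √(-13303217/339) = I*√4509790563/339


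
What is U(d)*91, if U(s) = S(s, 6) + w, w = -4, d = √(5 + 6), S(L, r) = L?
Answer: -364 + 91*√11 ≈ -62.187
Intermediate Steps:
d = √11 ≈ 3.3166
U(s) = -4 + s (U(s) = s - 4 = -4 + s)
U(d)*91 = (-4 + √11)*91 = -364 + 91*√11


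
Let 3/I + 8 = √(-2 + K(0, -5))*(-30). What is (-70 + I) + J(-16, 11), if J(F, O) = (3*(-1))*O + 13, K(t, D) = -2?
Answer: -41223/458 + 45*I/916 ≈ -90.007 + 0.049127*I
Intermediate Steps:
J(F, O) = 13 - 3*O (J(F, O) = -3*O + 13 = 13 - 3*O)
I = 3*(-8 + 60*I)/3664 (I = 3/(-8 + √(-2 - 2)*(-30)) = 3/(-8 + √(-4)*(-30)) = 3/(-8 + (2*I)*(-30)) = 3/(-8 - 60*I) = 3*((-8 + 60*I)/3664) = 3*(-8 + 60*I)/3664 ≈ -0.0065502 + 0.049127*I)
(-70 + I) + J(-16, 11) = (-70 + (-3/458 + 45*I/916)) + (13 - 3*11) = (-32063/458 + 45*I/916) + (13 - 33) = (-32063/458 + 45*I/916) - 20 = -41223/458 + 45*I/916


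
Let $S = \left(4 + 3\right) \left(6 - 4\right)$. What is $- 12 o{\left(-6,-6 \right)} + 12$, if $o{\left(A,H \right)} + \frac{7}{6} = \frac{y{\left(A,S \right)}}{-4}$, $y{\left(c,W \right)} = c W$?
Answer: $-226$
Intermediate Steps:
$S = 14$ ($S = 7 \cdot 2 = 14$)
$y{\left(c,W \right)} = W c$
$o{\left(A,H \right)} = - \frac{7}{6} - \frac{7 A}{2}$ ($o{\left(A,H \right)} = - \frac{7}{6} + \frac{14 A}{-4} = - \frac{7}{6} + 14 A \left(- \frac{1}{4}\right) = - \frac{7}{6} - \frac{7 A}{2}$)
$- 12 o{\left(-6,-6 \right)} + 12 = - 12 \left(- \frac{7}{6} - -21\right) + 12 = - 12 \left(- \frac{7}{6} + 21\right) + 12 = \left(-12\right) \frac{119}{6} + 12 = -238 + 12 = -226$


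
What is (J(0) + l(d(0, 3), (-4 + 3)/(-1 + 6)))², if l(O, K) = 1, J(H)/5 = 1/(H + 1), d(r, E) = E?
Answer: 36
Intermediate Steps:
J(H) = 5/(1 + H) (J(H) = 5/(H + 1) = 5/(1 + H))
(J(0) + l(d(0, 3), (-4 + 3)/(-1 + 6)))² = (5/(1 + 0) + 1)² = (5/1 + 1)² = (5*1 + 1)² = (5 + 1)² = 6² = 36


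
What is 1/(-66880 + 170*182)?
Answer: -1/35940 ≈ -2.7824e-5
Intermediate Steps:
1/(-66880 + 170*182) = 1/(-66880 + 30940) = 1/(-35940) = -1/35940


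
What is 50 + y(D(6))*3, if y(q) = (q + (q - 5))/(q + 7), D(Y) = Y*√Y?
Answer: 9751/167 - 342*√6/167 ≈ 53.373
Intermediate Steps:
D(Y) = Y^(3/2)
y(q) = (-5 + 2*q)/(7 + q) (y(q) = (q + (-5 + q))/(7 + q) = (-5 + 2*q)/(7 + q))
50 + y(D(6))*3 = 50 + ((-5 + 2*6^(3/2))/(7 + 6^(3/2)))*3 = 50 + ((-5 + 2*(6*√6))/(7 + 6*√6))*3 = 50 + ((-5 + 12*√6)/(7 + 6*√6))*3 = 50 + 3*(-5 + 12*√6)/(7 + 6*√6)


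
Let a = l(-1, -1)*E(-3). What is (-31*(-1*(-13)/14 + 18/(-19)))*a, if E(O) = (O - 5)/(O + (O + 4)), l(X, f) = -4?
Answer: -1240/133 ≈ -9.3233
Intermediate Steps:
E(O) = (-5 + O)/(4 + 2*O) (E(O) = (-5 + O)/(O + (4 + O)) = (-5 + O)/(4 + 2*O))
a = -16 (a = -2*(-5 - 3)/(2 - 3) = -2*(-8)/(-1) = -2*(-1)*(-8) = -4*4 = -16)
(-31*(-1*(-13)/14 + 18/(-19)))*a = -31*(-1*(-13)/14 + 18/(-19))*(-16) = -31*(13*(1/14) + 18*(-1/19))*(-16) = -31*(13/14 - 18/19)*(-16) = -31*(-5/266)*(-16) = (155/266)*(-16) = -1240/133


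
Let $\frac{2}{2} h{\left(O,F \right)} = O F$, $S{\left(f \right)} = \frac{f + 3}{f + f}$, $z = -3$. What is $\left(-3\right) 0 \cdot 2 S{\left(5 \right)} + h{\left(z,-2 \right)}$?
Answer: $6$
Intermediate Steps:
$S{\left(f \right)} = \frac{3 + f}{2 f}$
$h{\left(O,F \right)} = F O$ ($h{\left(O,F \right)} = O F = F O$)
$\left(-3\right) 0 \cdot 2 S{\left(5 \right)} + h{\left(z,-2 \right)} = \left(-3\right) 0 \cdot 2 \frac{3 + 5}{2 \cdot 5} - -6 = 0 \cdot 2 \cdot \frac{1}{2} \cdot \frac{1}{5} \cdot 8 + 6 = 0 \cdot \frac{4}{5} + 6 = 0 + 6 = 6$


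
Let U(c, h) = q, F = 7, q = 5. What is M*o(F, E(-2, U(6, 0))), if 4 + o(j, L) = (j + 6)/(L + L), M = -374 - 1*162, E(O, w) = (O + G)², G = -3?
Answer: 50116/25 ≈ 2004.6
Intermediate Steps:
U(c, h) = 5
E(O, w) = (-3 + O)² (E(O, w) = (O - 3)² = (-3 + O)²)
M = -536 (M = -374 - 162 = -536)
o(j, L) = -4 + (6 + j)/(2*L) (o(j, L) = -4 + (j + 6)/(L + L) = -4 + (6 + j)/((2*L)) = -4 + (6 + j)*(1/(2*L)) = -4 + (6 + j)/(2*L))
M*o(F, E(-2, U(6, 0))) = -268*(6 + 7 - 8*(-3 - 2)²)/((-3 - 2)²) = -268*(6 + 7 - 8*(-5)²)/((-5)²) = -268*(6 + 7 - 8*25)/25 = -268*(6 + 7 - 200)/25 = -268*(-187)/25 = -536*(-187/50) = 50116/25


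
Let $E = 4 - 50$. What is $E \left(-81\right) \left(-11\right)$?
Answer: $-40986$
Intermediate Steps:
$E = -46$
$E \left(-81\right) \left(-11\right) = \left(-46\right) \left(-81\right) \left(-11\right) = 3726 \left(-11\right) = -40986$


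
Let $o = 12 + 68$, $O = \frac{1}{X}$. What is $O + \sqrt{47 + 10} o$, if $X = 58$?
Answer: $\frac{1}{58} + 80 \sqrt{57} \approx 604.0$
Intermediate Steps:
$O = \frac{1}{58} \approx 0.017241$
$o = 80$
$O + \sqrt{47 + 10} o = \frac{1}{58} + \sqrt{47 + 10} \cdot 80 = \frac{1}{58} + \sqrt{57} \cdot 80 = \frac{1}{58} + 80 \sqrt{57}$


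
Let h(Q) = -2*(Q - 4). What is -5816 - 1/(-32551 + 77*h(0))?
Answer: -185733959/31935 ≈ -5816.0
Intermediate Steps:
h(Q) = 8 - 2*Q (h(Q) = -2*(-4 + Q) = 8 - 2*Q)
-5816 - 1/(-32551 + 77*h(0)) = -5816 - 1/(-32551 + 77*(8 - 2*0)) = -5816 - 1/(-32551 + 77*(8 + 0)) = -5816 - 1/(-32551 + 77*8) = -5816 - 1/(-32551 + 616) = -5816 - 1/(-31935) = -5816 - 1*(-1/31935) = -5816 + 1/31935 = -185733959/31935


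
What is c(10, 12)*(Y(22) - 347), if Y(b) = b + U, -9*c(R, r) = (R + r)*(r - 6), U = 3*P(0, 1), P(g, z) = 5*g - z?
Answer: 14432/3 ≈ 4810.7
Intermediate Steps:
P(g, z) = -z + 5*g
U = -3 (U = 3*(-1*1 + 5*0) = 3*(-1 + 0) = 3*(-1) = -3)
c(R, r) = -(-6 + r)*(R + r)/9 (c(R, r) = -(R + r)*(r - 6)/9 = -(R + r)*(-6 + r)/9 = -(-6 + r)*(R + r)/9)
Y(b) = -3 + b (Y(b) = b - 3 = -3 + b)
c(10, 12)*(Y(22) - 347) = (-1/9*12**2 + (2/3)*10 + (2/3)*12 - 1/9*10*12)*((-3 + 22) - 347) = (-1/9*144 + 20/3 + 8 - 40/3)*(19 - 347) = (-16 + 20/3 + 8 - 40/3)*(-328) = -44/3*(-328) = 14432/3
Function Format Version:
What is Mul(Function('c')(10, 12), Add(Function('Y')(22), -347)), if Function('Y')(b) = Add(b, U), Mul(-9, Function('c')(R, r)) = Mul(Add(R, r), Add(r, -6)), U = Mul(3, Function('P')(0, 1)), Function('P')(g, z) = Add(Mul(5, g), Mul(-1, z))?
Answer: Rational(14432, 3) ≈ 4810.7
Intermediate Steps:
Function('P')(g, z) = Add(Mul(-1, z), Mul(5, g))
U = -3 (U = Mul(3, Add(Mul(-1, 1), Mul(5, 0))) = Mul(3, Add(-1, 0)) = Mul(3, -1) = -3)
Function('c')(R, r) = Mul(Rational(-1, 9), Add(-6, r), Add(R, r)) (Function('c')(R, r) = Mul(Rational(-1, 9), Mul(Add(R, r), Add(r, -6))) = Mul(Rational(-1, 9), Mul(Add(R, r), Add(-6, r))) = Mul(Rational(-1, 9), Mul(Add(-6, r), Add(R, r))) = Mul(Rational(-1, 9), Add(-6, r), Add(R, r)))
Function('Y')(b) = Add(-3, b) (Function('Y')(b) = Add(b, -3) = Add(-3, b))
Mul(Function('c')(10, 12), Add(Function('Y')(22), -347)) = Mul(Add(Mul(Rational(-1, 9), Pow(12, 2)), Mul(Rational(2, 3), 10), Mul(Rational(2, 3), 12), Mul(Rational(-1, 9), 10, 12)), Add(Add(-3, 22), -347)) = Mul(Add(Mul(Rational(-1, 9), 144), Rational(20, 3), 8, Rational(-40, 3)), Add(19, -347)) = Mul(Add(-16, Rational(20, 3), 8, Rational(-40, 3)), -328) = Mul(Rational(-44, 3), -328) = Rational(14432, 3)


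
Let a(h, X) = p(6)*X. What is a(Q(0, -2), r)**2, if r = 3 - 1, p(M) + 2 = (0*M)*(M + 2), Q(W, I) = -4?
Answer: 16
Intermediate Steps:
p(M) = -2 (p(M) = -2 + (0*M)*(M + 2) = -2 + 0*(2 + M) = -2 + 0 = -2)
r = 2
a(h, X) = -2*X
a(Q(0, -2), r)**2 = (-2*2)**2 = (-4)**2 = 16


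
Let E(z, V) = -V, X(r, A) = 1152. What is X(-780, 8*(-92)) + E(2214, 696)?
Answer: 456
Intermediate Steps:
X(-780, 8*(-92)) + E(2214, 696) = 1152 - 1*696 = 1152 - 696 = 456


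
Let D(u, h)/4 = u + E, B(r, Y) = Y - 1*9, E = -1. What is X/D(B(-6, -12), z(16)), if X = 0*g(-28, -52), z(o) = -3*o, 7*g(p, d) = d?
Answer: 0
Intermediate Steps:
B(r, Y) = -9 + Y (B(r, Y) = Y - 9 = -9 + Y)
g(p, d) = d/7
D(u, h) = -4 + 4*u (D(u, h) = 4*(u - 1) = 4*(-1 + u) = -4 + 4*u)
X = 0 (X = 0*((1/7)*(-52)) = 0*(-52/7) = 0)
X/D(B(-6, -12), z(16)) = 0/(-4 + 4*(-9 - 12)) = 0/(-4 + 4*(-21)) = 0/(-4 - 84) = 0/(-88) = 0*(-1/88) = 0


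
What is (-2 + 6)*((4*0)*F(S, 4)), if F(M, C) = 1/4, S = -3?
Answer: 0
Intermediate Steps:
F(M, C) = 1/4
(-2 + 6)*((4*0)*F(S, 4)) = (-2 + 6)*((4*0)*(1/4)) = 4*(0*(1/4)) = 4*0 = 0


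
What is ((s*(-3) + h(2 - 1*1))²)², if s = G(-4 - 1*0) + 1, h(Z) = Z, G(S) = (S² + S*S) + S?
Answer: 54700816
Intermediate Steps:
G(S) = S + 2*S² (G(S) = (S² + S²) + S = 2*S² + S = S + 2*S²)
s = 29 (s = (-4 - 1*0)*(1 + 2*(-4 - 1*0)) + 1 = (-4 + 0)*(1 + 2*(-4 + 0)) + 1 = -4*(1 + 2*(-4)) + 1 = -4*(1 - 8) + 1 = -4*(-7) + 1 = 28 + 1 = 29)
((s*(-3) + h(2 - 1*1))²)² = ((29*(-3) + (2 - 1*1))²)² = ((-87 + (2 - 1))²)² = ((-87 + 1)²)² = ((-86)²)² = 7396² = 54700816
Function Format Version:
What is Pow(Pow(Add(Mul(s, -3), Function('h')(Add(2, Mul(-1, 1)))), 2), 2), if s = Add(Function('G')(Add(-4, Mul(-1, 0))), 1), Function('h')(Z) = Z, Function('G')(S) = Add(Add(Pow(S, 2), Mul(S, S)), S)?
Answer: 54700816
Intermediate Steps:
Function('G')(S) = Add(S, Mul(2, Pow(S, 2))) (Function('G')(S) = Add(Add(Pow(S, 2), Pow(S, 2)), S) = Add(Mul(2, Pow(S, 2)), S) = Add(S, Mul(2, Pow(S, 2))))
s = 29 (s = Add(Mul(Add(-4, Mul(-1, 0)), Add(1, Mul(2, Add(-4, Mul(-1, 0))))), 1) = Add(Mul(Add(-4, 0), Add(1, Mul(2, Add(-4, 0)))), 1) = Add(Mul(-4, Add(1, Mul(2, -4))), 1) = Add(Mul(-4, Add(1, -8)), 1) = Add(Mul(-4, -7), 1) = Add(28, 1) = 29)
Pow(Pow(Add(Mul(s, -3), Function('h')(Add(2, Mul(-1, 1)))), 2), 2) = Pow(Pow(Add(Mul(29, -3), Add(2, Mul(-1, 1))), 2), 2) = Pow(Pow(Add(-87, Add(2, -1)), 2), 2) = Pow(Pow(Add(-87, 1), 2), 2) = Pow(Pow(-86, 2), 2) = Pow(7396, 2) = 54700816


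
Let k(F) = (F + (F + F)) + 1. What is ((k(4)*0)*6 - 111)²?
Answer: 12321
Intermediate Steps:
k(F) = 1 + 3*F (k(F) = (F + 2*F) + 1 = 3*F + 1 = 1 + 3*F)
((k(4)*0)*6 - 111)² = (((1 + 3*4)*0)*6 - 111)² = (((1 + 12)*0)*6 - 111)² = ((13*0)*6 - 111)² = (0*6 - 111)² = (0 - 111)² = (-111)² = 12321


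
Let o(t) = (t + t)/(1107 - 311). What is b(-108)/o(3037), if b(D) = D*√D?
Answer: -257904*I*√3/3037 ≈ -147.09*I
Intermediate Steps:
o(t) = t/398 (o(t) = (2*t)/796 = (2*t)*(1/796) = t/398)
b(D) = D^(3/2)
b(-108)/o(3037) = (-108)^(3/2)/(((1/398)*3037)) = (-648*I*√3)/(3037/398) = -648*I*√3*(398/3037) = -257904*I*√3/3037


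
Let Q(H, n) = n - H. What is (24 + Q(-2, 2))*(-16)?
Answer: -448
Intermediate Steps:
(24 + Q(-2, 2))*(-16) = (24 + (2 - 1*(-2)))*(-16) = (24 + (2 + 2))*(-16) = (24 + 4)*(-16) = 28*(-16) = -448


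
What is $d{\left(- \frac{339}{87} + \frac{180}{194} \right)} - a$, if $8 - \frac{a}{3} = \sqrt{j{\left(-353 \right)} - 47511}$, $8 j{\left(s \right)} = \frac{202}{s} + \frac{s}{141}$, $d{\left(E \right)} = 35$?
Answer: $11 + \frac{i \sqrt{1883238415505790}}{66364} \approx 11.0 + 653.91 i$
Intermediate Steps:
$j{\left(s \right)} = \frac{s}{1128} + \frac{101}{4 s}$ ($j{\left(s \right)} = \frac{\frac{202}{s} + \frac{s}{141}}{8} = \frac{s}{1128} + \frac{101}{4 s}$)
$a = 24 - \frac{i \sqrt{1883238415505790}}{66364}$ ($a = 24 - 3 \sqrt{\frac{28482 + \left(-353\right)^{2}}{1128 \left(-353\right)} - 47511} = 24 - 3 \sqrt{\frac{1}{1128} \left(- \frac{1}{353}\right) \left(28482 + 124609\right) - 47511} = 24 - 3 \sqrt{\frac{1}{1128} \left(- \frac{1}{353}\right) 153091 - 47511} = 24 - 3 \sqrt{- \frac{153091}{398184} - 47511} = 24 - 3 \sqrt{- \frac{18918273115}{398184}} = 24 - 3 \frac{i \sqrt{1883238415505790}}{199092} = 24 - \frac{i \sqrt{1883238415505790}}{66364} \approx 24.0 - 653.91 i$)
$d{\left(- \frac{339}{87} + \frac{180}{194} \right)} - a = 35 - \left(24 - \frac{i \sqrt{1883238415505790}}{66364}\right) = 11 + \frac{i \sqrt{1883238415505790}}{66364}$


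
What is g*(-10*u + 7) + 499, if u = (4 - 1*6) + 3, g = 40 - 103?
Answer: 688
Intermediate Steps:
g = -63
u = 1 (u = (4 - 6) + 3 = -2 + 3 = 1)
g*(-10*u + 7) + 499 = -63*(-10*1 + 7) + 499 = -63*(-10 + 7) + 499 = -63*(-3) + 499 = 189 + 499 = 688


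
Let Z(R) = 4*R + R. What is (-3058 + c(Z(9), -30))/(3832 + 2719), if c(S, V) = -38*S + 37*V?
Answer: -5878/6551 ≈ -0.89727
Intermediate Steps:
Z(R) = 5*R
(-3058 + c(Z(9), -30))/(3832 + 2719) = (-3058 + (-190*9 + 37*(-30)))/(3832 + 2719) = (-3058 + (-38*45 - 1110))/6551 = (-3058 + (-1710 - 1110))*(1/6551) = (-3058 - 2820)*(1/6551) = -5878*1/6551 = -5878/6551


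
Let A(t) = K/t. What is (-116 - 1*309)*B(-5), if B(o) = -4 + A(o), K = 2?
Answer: 1870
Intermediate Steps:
A(t) = 2/t
B(o) = -4 + 2/o
(-116 - 1*309)*B(-5) = (-116 - 1*309)*(-4 + 2/(-5)) = (-116 - 309)*(-4 + 2*(-⅕)) = -425*(-4 - ⅖) = -425*(-22/5) = 1870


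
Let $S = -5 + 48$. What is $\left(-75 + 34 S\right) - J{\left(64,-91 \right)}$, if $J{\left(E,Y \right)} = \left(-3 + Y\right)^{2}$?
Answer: $-7449$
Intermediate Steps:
$S = 43$
$\left(-75 + 34 S\right) - J{\left(64,-91 \right)} = \left(-75 + 34 \cdot 43\right) - \left(-3 - 91\right)^{2} = \left(-75 + 1462\right) - \left(-94\right)^{2} = 1387 - 8836 = -7449$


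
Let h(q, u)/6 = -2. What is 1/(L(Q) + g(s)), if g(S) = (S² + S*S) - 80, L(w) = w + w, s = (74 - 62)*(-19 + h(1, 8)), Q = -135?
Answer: 1/276418 ≈ 3.6177e-6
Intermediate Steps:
h(q, u) = -12 (h(q, u) = 6*(-2) = -12)
s = -372 (s = (74 - 62)*(-19 - 12) = 12*(-31) = -372)
L(w) = 2*w
g(S) = -80 + 2*S² (g(S) = (S² + S²) - 80 = 2*S² - 80 = -80 + 2*S²)
1/(L(Q) + g(s)) = 1/(2*(-135) + (-80 + 2*(-372)²)) = 1/(-270 + (-80 + 2*138384)) = 1/(-270 + (-80 + 276768)) = 1/(-270 + 276688) = 1/276418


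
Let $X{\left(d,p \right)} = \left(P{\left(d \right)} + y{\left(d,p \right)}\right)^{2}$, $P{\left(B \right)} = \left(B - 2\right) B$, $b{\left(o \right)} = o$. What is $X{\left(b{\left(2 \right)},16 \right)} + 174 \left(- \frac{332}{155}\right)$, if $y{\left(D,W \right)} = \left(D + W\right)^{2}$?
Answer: $\frac{16213512}{155} \approx 1.046 \cdot 10^{5}$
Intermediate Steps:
$P{\left(B \right)} = B \left(-2 + B\right)$ ($P{\left(B \right)} = \left(-2 + B\right) B = B \left(-2 + B\right)$)
$X{\left(d,p \right)} = \left(\left(d + p\right)^{2} + d \left(-2 + d\right)\right)^{2}$ ($X{\left(d,p \right)} = \left(d \left(-2 + d\right) + \left(d + p\right)^{2}\right)^{2} = \left(\left(d + p\right)^{2} + d \left(-2 + d\right)\right)^{2}$)
$X{\left(b{\left(2 \right)},16 \right)} + 174 \left(- \frac{332}{155}\right) = \left(\left(2 + 16\right)^{2} + 2 \left(-2 + 2\right)\right)^{2} + 174 \left(- \frac{332}{155}\right) = \left(18^{2} + 2 \cdot 0\right)^{2} + 174 \left(\left(-332\right) \frac{1}{155}\right) = \left(324 + 0\right)^{2} + 174 \left(- \frac{332}{155}\right) = 324^{2} - \frac{57768}{155} = 104976 - \frac{57768}{155} = \frac{16213512}{155}$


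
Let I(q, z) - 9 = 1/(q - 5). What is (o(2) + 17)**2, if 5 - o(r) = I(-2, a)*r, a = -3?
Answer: 900/49 ≈ 18.367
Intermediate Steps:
I(q, z) = 9 + 1/(-5 + q) (I(q, z) = 9 + 1/(q - 5) = 9 + 1/(-5 + q))
o(r) = 5 - 62*r/7 (o(r) = 5 - (-44 + 9*(-2))/(-5 - 2)*r = 5 - (-44 - 18)/(-7)*r = 5 - (-1/7*(-62))*r = 5 - 62*r/7)
(o(2) + 17)**2 = ((5 - 62/7*2) + 17)**2 = ((5 - 124/7) + 17)**2 = (-89/7 + 17)**2 = (30/7)**2 = 900/49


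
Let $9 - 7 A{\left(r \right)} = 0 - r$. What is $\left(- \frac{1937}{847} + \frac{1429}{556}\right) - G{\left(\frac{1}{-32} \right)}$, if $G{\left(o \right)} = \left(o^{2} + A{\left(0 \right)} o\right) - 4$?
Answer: $\frac{521108603}{120558592} \approx 4.3224$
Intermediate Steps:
$A{\left(r \right)} = \frac{9}{7} + \frac{r}{7}$ ($A{\left(r \right)} = \frac{9}{7} - \frac{0 - r}{7} = \frac{9}{7} - \frac{\left(-1\right) r}{7} = \frac{9}{7} + \frac{r}{7}$)
$G{\left(o \right)} = -4 + o^{2} + \frac{9 o}{7}$ ($G{\left(o \right)} = \left(o^{2} + \left(\frac{9}{7} + \frac{1}{7} \cdot 0\right) o\right) - 4 = \left(o^{2} + \left(\frac{9}{7} + 0\right) o\right) - 4 = \left(o^{2} + \frac{9 o}{7}\right) - 4 = -4 + o^{2} + \frac{9 o}{7}$)
$\left(- \frac{1937}{847} + \frac{1429}{556}\right) - G{\left(\frac{1}{-32} \right)} = \left(- \frac{1937}{847} + \frac{1429}{556}\right) - \left(-4 + \left(\frac{1}{-32}\right)^{2} + \frac{9}{7 \left(-32\right)}\right) = \left(\left(-1937\right) \frac{1}{847} + 1429 \cdot \frac{1}{556}\right) - \left(-4 + \left(- \frac{1}{32}\right)^{2} + \frac{9}{7} \left(- \frac{1}{32}\right)\right) = \left(- \frac{1937}{847} + \frac{1429}{556}\right) - \left(-4 + \frac{1}{1024} - \frac{9}{224}\right) = \frac{133391}{470932} - - \frac{28953}{7168} = \frac{133391}{470932} + \frac{28953}{7168} = \frac{521108603}{120558592}$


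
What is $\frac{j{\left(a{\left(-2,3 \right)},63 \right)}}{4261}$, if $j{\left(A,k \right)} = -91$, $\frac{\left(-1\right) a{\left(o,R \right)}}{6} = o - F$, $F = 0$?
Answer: $- \frac{91}{4261} \approx -0.021356$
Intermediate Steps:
$a{\left(o,R \right)} = - 6 o$ ($a{\left(o,R \right)} = - 6 \left(o - 0\right) = - 6 \left(o + 0\right) = - 6 o$)
$\frac{j{\left(a{\left(-2,3 \right)},63 \right)}}{4261} = - \frac{91}{4261}$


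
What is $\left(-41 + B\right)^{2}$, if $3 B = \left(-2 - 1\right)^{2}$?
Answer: $1444$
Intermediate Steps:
$B = 3$ ($B = \frac{\left(-2 - 1\right)^{2}}{3} = \frac{\left(-3\right)^{2}}{3} = \frac{1}{3} \cdot 9 = 3$)
$\left(-41 + B\right)^{2} = \left(-41 + 3\right)^{2} = \left(-38\right)^{2} = 1444$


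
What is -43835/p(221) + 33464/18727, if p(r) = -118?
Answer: 824846797/2209786 ≈ 373.27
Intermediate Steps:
-43835/p(221) + 33464/18727 = -43835/(-118) + 33464/18727 = -43835*(-1/118) + 33464*(1/18727) = 43835/118 + 33464/18727 = 824846797/2209786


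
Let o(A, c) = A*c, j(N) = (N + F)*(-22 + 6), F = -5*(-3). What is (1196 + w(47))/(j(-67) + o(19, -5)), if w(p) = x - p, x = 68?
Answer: 1217/737 ≈ 1.6513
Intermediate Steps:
F = 15
w(p) = 68 - p
j(N) = -240 - 16*N (j(N) = (N + 15)*(-22 + 6) = (15 + N)*(-16) = -240 - 16*N)
(1196 + w(47))/(j(-67) + o(19, -5)) = (1196 + (68 - 1*47))/((-240 - 16*(-67)) + 19*(-5)) = (1196 + (68 - 47))/((-240 + 1072) - 95) = (1196 + 21)/(832 - 95) = 1217/737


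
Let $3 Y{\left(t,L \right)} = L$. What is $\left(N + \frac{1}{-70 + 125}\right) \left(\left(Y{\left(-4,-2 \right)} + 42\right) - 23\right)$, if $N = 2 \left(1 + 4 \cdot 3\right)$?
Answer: $477$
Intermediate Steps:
$Y{\left(t,L \right)} = \frac{L}{3}$
$N = 26$ ($N = 2 \left(1 + 12\right) = 2 \cdot 13 = 26$)
$\left(N + \frac{1}{-70 + 125}\right) \left(\left(Y{\left(-4,-2 \right)} + 42\right) - 23\right) = \left(26 + \frac{1}{-70 + 125}\right) \left(\left(\frac{1}{3} \left(-2\right) + 42\right) - 23\right) = \left(26 + \frac{1}{55}\right) \left(\left(- \frac{2}{3} + 42\right) - 23\right) = \left(26 + \frac{1}{55}\right) \left(\frac{124}{3} - 23\right) = \frac{1431}{55} \cdot \frac{55}{3} = 477$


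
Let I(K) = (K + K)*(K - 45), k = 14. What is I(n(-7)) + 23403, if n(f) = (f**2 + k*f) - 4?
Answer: 33791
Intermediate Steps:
n(f) = -4 + f**2 + 14*f (n(f) = (f**2 + 14*f) - 4 = -4 + f**2 + 14*f)
I(K) = 2*K*(-45 + K) (I(K) = (2*K)*(-45 + K) = 2*K*(-45 + K))
I(n(-7)) + 23403 = 2*(-4 + (-7)**2 + 14*(-7))*(-45 + (-4 + (-7)**2 + 14*(-7))) + 23403 = 2*(-4 + 49 - 98)*(-45 + (-4 + 49 - 98)) + 23403 = 2*(-53)*(-45 - 53) + 23403 = 2*(-53)*(-98) + 23403 = 10388 + 23403 = 33791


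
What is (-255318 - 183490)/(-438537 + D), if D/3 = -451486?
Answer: 438808/1792995 ≈ 0.24473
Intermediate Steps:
D = -1354458 (D = 3*(-451486) = -1354458)
(-255318 - 183490)/(-438537 + D) = (-255318 - 183490)/(-438537 - 1354458) = -438808/(-1792995) = -438808*(-1/1792995) = 438808/1792995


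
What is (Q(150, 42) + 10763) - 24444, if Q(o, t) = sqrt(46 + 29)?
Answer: -13681 + 5*sqrt(3) ≈ -13672.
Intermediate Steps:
Q(o, t) = 5*sqrt(3) (Q(o, t) = sqrt(75) = 5*sqrt(3))
(Q(150, 42) + 10763) - 24444 = (5*sqrt(3) + 10763) - 24444 = (10763 + 5*sqrt(3)) - 24444 = -13681 + 5*sqrt(3)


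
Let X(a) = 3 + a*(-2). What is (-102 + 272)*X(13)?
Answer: -3910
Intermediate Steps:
X(a) = 3 - 2*a
(-102 + 272)*X(13) = (-102 + 272)*(3 - 2*13) = 170*(3 - 26) = 170*(-23) = -3910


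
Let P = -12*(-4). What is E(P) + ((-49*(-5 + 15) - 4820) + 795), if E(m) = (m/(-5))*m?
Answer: -24879/5 ≈ -4975.8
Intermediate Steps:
P = 48
E(m) = -m²/5 (E(m) = (m*(-⅕))*m = (-m/5)*m = -m²/5)
E(P) + ((-49*(-5 + 15) - 4820) + 795) = -⅕*48² + ((-49*(-5 + 15) - 4820) + 795) = -⅕*2304 + ((-49*10 - 4820) + 795) = -2304/5 + ((-490 - 4820) + 795) = -2304/5 + (-5310 + 795) = -2304/5 - 4515 = -24879/5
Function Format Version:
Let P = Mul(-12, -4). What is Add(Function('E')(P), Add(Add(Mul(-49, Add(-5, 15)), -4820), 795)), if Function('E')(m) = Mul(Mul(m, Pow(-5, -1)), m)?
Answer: Rational(-24879, 5) ≈ -4975.8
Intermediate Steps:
P = 48
Function('E')(m) = Mul(Rational(-1, 5), Pow(m, 2)) (Function('E')(m) = Mul(Mul(m, Rational(-1, 5)), m) = Mul(Mul(Rational(-1, 5), m), m) = Mul(Rational(-1, 5), Pow(m, 2)))
Add(Function('E')(P), Add(Add(Mul(-49, Add(-5, 15)), -4820), 795)) = Add(Mul(Rational(-1, 5), Pow(48, 2)), Add(Add(Mul(-49, Add(-5, 15)), -4820), 795)) = Add(Mul(Rational(-1, 5), 2304), Add(Add(Mul(-49, 10), -4820), 795)) = Add(Rational(-2304, 5), Add(Add(-490, -4820), 795)) = Add(Rational(-2304, 5), Add(-5310, 795)) = Add(Rational(-2304, 5), -4515) = Rational(-24879, 5)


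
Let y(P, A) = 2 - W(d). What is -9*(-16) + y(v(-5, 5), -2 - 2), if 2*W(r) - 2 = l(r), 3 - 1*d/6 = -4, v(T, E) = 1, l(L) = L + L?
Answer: 103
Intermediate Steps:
l(L) = 2*L
d = 42 (d = 18 - 6*(-4) = 18 + 24 = 42)
W(r) = 1 + r (W(r) = 1 + (2*r)/2 = 1 + r)
y(P, A) = -41 (y(P, A) = 2 - (1 + 42) = 2 - 1*43 = 2 - 43 = -41)
-9*(-16) + y(v(-5, 5), -2 - 2) = -9*(-16) - 41 = 144 - 41 = 103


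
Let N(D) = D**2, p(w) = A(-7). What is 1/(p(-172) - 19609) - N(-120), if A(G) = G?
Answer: -282470401/19616 ≈ -14400.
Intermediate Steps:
p(w) = -7
1/(p(-172) - 19609) - N(-120) = 1/(-7 - 19609) - 1*(-120)**2 = 1/(-19616) - 1*14400 = -1/19616 - 14400 = -282470401/19616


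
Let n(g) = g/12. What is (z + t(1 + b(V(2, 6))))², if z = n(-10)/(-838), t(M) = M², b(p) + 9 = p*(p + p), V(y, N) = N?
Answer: 424141379764249/25280784 ≈ 1.6777e+7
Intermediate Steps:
b(p) = -9 + 2*p² (b(p) = -9 + p*(p + p) = -9 + p*(2*p) = -9 + 2*p²)
n(g) = g/12 (n(g) = g*(1/12) = g/12)
z = 5/5028 (z = ((1/12)*(-10))/(-838) = -⅚*(-1/838) = 5/5028 ≈ 0.00099443)
(z + t(1 + b(V(2, 6))))² = (5/5028 + (1 + (-9 + 2*6²))²)² = (5/5028 + (1 + (-9 + 2*36))²)² = (5/5028 + (1 + (-9 + 72))²)² = (5/5028 + (1 + 63)²)² = (5/5028 + 64²)² = (5/5028 + 4096)² = (20594693/5028)² = 424141379764249/25280784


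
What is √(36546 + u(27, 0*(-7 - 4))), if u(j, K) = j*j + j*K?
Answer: 5*√1491 ≈ 193.07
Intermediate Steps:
u(j, K) = j² + K*j
√(36546 + u(27, 0*(-7 - 4))) = √(36546 + 27*(0*(-7 - 4) + 27)) = √(36546 + 27*(0*(-11) + 27)) = √(36546 + 27*(0 + 27)) = √(36546 + 27*27) = √(36546 + 729) = √37275 = 5*√1491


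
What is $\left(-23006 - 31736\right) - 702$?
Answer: $-55444$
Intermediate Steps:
$\left(-23006 - 31736\right) - 702 = -54742 - 702 = -55444$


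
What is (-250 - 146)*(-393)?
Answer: 155628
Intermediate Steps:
(-250 - 146)*(-393) = -396*(-393) = 155628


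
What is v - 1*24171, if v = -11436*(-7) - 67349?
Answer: -11468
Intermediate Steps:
v = 12703 (v = 80052 - 67349 = 12703)
v - 1*24171 = 12703 - 1*24171 = 12703 - 24171 = -11468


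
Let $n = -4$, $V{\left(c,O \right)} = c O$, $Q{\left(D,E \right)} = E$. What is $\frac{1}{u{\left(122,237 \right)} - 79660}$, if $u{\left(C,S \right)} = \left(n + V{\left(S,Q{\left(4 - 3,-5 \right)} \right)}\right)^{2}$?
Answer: $\frac{1}{1334061} \approx 7.4959 \cdot 10^{-7}$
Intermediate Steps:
$V{\left(c,O \right)} = O c$
$u{\left(C,S \right)} = \left(-4 - 5 S\right)^{2}$
$\frac{1}{u{\left(122,237 \right)} - 79660} = \frac{1}{\left(4 + 5 \cdot 237\right)^{2} - 79660} = \frac{1}{\left(4 + 1185\right)^{2} - 79660} = \frac{1}{1189^{2} - 79660} = \frac{1}{1413721 - 79660} = \frac{1}{1334061}$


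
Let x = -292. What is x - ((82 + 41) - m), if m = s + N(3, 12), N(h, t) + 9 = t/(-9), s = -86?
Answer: -1534/3 ≈ -511.33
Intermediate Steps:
N(h, t) = -9 - t/9 (N(h, t) = -9 + t/(-9) = -9 + t*(-1/9) = -9 - t/9)
m = -289/3 (m = -86 + (-9 - 1/9*12) = -86 + (-9 - 4/3) = -86 - 31/3 = -289/3 ≈ -96.333)
x - ((82 + 41) - m) = -292 - ((82 + 41) - 1*(-289/3)) = -292 - (123 + 289/3) = -292 - 1*658/3 = -292 - 658/3 = -1534/3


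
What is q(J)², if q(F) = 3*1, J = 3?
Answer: 9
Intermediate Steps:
q(F) = 3
q(J)² = 3² = 9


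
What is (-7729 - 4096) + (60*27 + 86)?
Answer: -10119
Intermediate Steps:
(-7729 - 4096) + (60*27 + 86) = -11825 + (1620 + 86) = -11825 + 1706 = -10119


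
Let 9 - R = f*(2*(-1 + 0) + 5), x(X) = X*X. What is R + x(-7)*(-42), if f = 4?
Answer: -2061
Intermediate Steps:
x(X) = X²
R = -3 (R = 9 - 4*(2*(-1 + 0) + 5) = 9 - 4*(2*(-1) + 5) = 9 - 4*(-2 + 5) = 9 - 4*3 = 9 - 1*12 = 9 - 12 = -3)
R + x(-7)*(-42) = -3 + (-7)²*(-42) = -3 + 49*(-42) = -3 - 2058 = -2061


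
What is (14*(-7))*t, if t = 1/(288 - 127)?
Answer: -14/23 ≈ -0.60870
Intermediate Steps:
t = 1/161 ≈ 0.0062112
(14*(-7))*t = (14*(-7))*(1/161) = -98*1/161 = -14/23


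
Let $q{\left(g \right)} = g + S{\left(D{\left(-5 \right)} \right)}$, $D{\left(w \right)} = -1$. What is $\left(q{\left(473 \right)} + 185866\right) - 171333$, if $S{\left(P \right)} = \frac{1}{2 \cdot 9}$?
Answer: $\frac{270109}{18} \approx 15006.0$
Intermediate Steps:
$S{\left(P \right)} = \frac{1}{18}$
$q{\left(g \right)} = \frac{1}{18} + g$ ($q{\left(g \right)} = g + \frac{1}{18} = \frac{1}{18} + g$)
$\left(q{\left(473 \right)} + 185866\right) - 171333 = \left(\left(\frac{1}{18} + 473\right) + 185866\right) - 171333 = \left(\frac{8515}{18} + 185866\right) - 171333 = \frac{3354103}{18} - 171333 = \frac{270109}{18}$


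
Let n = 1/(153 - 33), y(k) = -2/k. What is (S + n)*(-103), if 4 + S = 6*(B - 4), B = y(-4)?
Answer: 308897/120 ≈ 2574.1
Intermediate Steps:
B = 1/2 (B = -2/(-4) = -2*(-1/4) = 1/2 ≈ 0.50000)
S = -25 (S = -4 + 6*(1/2 - 4) = -4 + 6*(-7/2) = -4 - 21 = -25)
n = 1/120 ≈ 0.0083333
(S + n)*(-103) = (-25 + 1/120)*(-103) = -2999/120*(-103) = 308897/120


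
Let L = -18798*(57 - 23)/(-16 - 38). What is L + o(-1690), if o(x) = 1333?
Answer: 118519/9 ≈ 13169.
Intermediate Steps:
L = 106522/9 (L = -639132/(-54) = -639132*(-1)/54 = -18798*(-17/27) = 106522/9 ≈ 11836.)
L + o(-1690) = 106522/9 + 1333 = 118519/9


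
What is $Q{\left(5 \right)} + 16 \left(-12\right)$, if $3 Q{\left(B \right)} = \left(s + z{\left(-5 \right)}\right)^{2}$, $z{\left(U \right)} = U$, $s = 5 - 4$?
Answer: $- \frac{560}{3} \approx -186.67$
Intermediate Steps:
$s = 1$
$Q{\left(B \right)} = \frac{16}{3}$ ($Q{\left(B \right)} = \frac{\left(1 - 5\right)^{2}}{3} = \frac{\left(-4\right)^{2}}{3} = \frac{1}{3} \cdot 16 = \frac{16}{3}$)
$Q{\left(5 \right)} + 16 \left(-12\right) = \frac{16}{3} + 16 \left(-12\right) = \frac{16}{3} - 192 = - \frac{560}{3}$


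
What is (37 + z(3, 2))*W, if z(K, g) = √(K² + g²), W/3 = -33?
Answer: -3663 - 99*√13 ≈ -4019.9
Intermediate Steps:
W = -99 (W = 3*(-33) = -99)
(37 + z(3, 2))*W = (37 + √(3² + 2²))*(-99) = (37 + √(9 + 4))*(-99) = (37 + √13)*(-99) = -3663 - 99*√13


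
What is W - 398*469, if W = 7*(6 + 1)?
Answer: -186613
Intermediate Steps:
W = 49 (W = 7*7 = 49)
W - 398*469 = 49 - 398*469 = 49 - 186662 = -186613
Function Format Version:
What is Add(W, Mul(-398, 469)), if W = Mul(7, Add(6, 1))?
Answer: -186613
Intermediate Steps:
W = 49 (W = Mul(7, 7) = 49)
Add(W, Mul(-398, 469)) = Add(49, Mul(-398, 469)) = Add(49, -186662) = -186613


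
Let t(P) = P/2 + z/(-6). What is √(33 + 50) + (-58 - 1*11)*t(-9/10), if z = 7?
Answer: 2231/20 + √83 ≈ 120.66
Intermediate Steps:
t(P) = -7/6 + P/2 (t(P) = P/2 + 7/(-6) = P*(½) + 7*(-⅙) = P/2 - 7/6 = -7/6 + P/2)
√(33 + 50) + (-58 - 1*11)*t(-9/10) = √(33 + 50) + (-58 - 1*11)*(-7/6 + (-9/10)/2) = √83 + (-58 - 11)*(-7/6 + (-9*⅒)/2) = √83 - 69*(-7/6 + (½)*(-9/10)) = √83 - 69*(-7/6 - 9/20) = √83 - 69*(-97/60) = √83 + 2231/20 = 2231/20 + √83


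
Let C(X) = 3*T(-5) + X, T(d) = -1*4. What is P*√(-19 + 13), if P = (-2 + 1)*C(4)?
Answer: 8*I*√6 ≈ 19.596*I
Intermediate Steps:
T(d) = -4
C(X) = -12 + X (C(X) = 3*(-4) + X = -12 + X)
P = 8 (P = (-2 + 1)*(-12 + 4) = -1*(-8) = 8)
P*√(-19 + 13) = 8*√(-19 + 13) = 8*√(-6) = 8*(I*√6) = 8*I*√6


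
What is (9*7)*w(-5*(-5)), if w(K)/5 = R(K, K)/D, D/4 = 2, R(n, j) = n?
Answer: 7875/8 ≈ 984.38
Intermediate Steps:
D = 8 (D = 4*2 = 8)
w(K) = 5*K/8 (w(K) = 5*(K/8) = 5*K/8)
(9*7)*w(-5*(-5)) = (9*7)*(5*(-5*(-5))/8) = 63*((5/8)*25) = 63*(125/8) = 7875/8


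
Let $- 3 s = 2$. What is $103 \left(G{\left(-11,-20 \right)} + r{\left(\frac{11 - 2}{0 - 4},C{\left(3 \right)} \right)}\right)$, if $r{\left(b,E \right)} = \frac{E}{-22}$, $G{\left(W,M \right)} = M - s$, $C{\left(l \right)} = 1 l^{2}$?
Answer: $- \frac{134209}{66} \approx -2033.5$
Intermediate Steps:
$s = - \frac{2}{3}$ ($s = \left(- \frac{1}{3}\right) 2 = - \frac{2}{3} \approx -0.66667$)
$C{\left(l \right)} = l^{2}$
$G{\left(W,M \right)} = \frac{2}{3} + M$ ($G{\left(W,M \right)} = M - - \frac{2}{3} = M + \frac{2}{3} = \frac{2}{3} + M$)
$r{\left(b,E \right)} = - \frac{E}{22}$ ($r{\left(b,E \right)} = E \left(- \frac{1}{22}\right) = - \frac{E}{22}$)
$103 \left(G{\left(-11,-20 \right)} + r{\left(\frac{11 - 2}{0 - 4},C{\left(3 \right)} \right)}\right) = 103 \left(\left(\frac{2}{3} - 20\right) - \frac{3^{2}}{22}\right) = 103 \left(- \frac{58}{3} - \frac{9}{22}\right) = 103 \left(- \frac{1303}{66}\right) = - \frac{134209}{66}$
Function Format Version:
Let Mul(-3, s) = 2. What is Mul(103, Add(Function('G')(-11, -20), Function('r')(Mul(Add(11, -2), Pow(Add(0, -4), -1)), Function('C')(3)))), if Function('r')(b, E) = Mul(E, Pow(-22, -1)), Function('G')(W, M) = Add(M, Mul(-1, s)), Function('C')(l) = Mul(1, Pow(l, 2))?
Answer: Rational(-134209, 66) ≈ -2033.5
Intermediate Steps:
s = Rational(-2, 3) (s = Mul(Rational(-1, 3), 2) = Rational(-2, 3) ≈ -0.66667)
Function('C')(l) = Pow(l, 2)
Function('G')(W, M) = Add(Rational(2, 3), M) (Function('G')(W, M) = Add(M, Mul(-1, Rational(-2, 3))) = Add(M, Rational(2, 3)) = Add(Rational(2, 3), M))
Function('r')(b, E) = Mul(Rational(-1, 22), E) (Function('r')(b, E) = Mul(E, Rational(-1, 22)) = Mul(Rational(-1, 22), E))
Mul(103, Add(Function('G')(-11, -20), Function('r')(Mul(Add(11, -2), Pow(Add(0, -4), -1)), Function('C')(3)))) = Mul(103, Add(Add(Rational(2, 3), -20), Mul(Rational(-1, 22), Pow(3, 2)))) = Mul(103, Add(Rational(-58, 3), Mul(Rational(-1, 22), 9))) = Mul(103, Add(Rational(-58, 3), Rational(-9, 22))) = Mul(103, Rational(-1303, 66)) = Rational(-134209, 66)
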